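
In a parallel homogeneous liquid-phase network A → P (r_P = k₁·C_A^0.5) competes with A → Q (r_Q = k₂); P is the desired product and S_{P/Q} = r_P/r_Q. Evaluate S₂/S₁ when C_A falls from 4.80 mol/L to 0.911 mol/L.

0.436

S_{P/Q} = (k₁/k₂)·C_A^0.5, so S₂/S₁ = (C_{A,2}/C_{A,1})^0.5.
= (0.911/4.80)^0.5 = (0.1898)^0.5 = 0.436.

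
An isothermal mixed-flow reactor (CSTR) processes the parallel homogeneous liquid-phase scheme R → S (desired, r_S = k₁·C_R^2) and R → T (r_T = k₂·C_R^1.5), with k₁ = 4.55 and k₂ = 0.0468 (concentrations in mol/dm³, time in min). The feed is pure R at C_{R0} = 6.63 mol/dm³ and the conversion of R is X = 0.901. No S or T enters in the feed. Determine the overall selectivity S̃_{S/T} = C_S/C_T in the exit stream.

Exit C_R = C_{R0}(1−X) = 6.63×0.0990 = 0.6564 mol/dm³.
Rates in a CSTR are evaluated at the outlet concentration: r_S = 4.55×0.6564^2 = 1.960, r_T = 0.0468×0.6564^1.5 = 0.02489.
Overall selectivity = C_S/C_T = r_Sτ/(r_Tτ) = r_S/r_T = 78.8.

78.8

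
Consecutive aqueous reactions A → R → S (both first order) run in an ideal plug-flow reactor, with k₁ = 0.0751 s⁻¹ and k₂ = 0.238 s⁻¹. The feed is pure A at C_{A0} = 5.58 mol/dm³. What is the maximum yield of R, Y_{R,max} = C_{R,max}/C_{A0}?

0.185

For a first-order series the maximum intermediate yield is C_{R,max}/C_{A0} = (k₁/k₂)^[k₂/(k₂−k₁)].
= (0.0751/0.238)^(0.238/(0.238−0.0751)) = (0.3155)^(1.461) = 0.1854.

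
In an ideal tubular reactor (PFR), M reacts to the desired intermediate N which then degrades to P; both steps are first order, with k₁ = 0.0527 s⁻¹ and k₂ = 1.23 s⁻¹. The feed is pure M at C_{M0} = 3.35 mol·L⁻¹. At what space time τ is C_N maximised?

2.68 s

The intermediate peaks when r₁ = r₂, i.e. k₁e^(−k₁τ) = k₂e^(−k₂τ), giving τ_opt = ln(k₂/k₁)/(k₂−k₁).
= ln(1.23/0.0527)/(1.23−0.0527) = ln(23.34)/1.177 = 3.150/1.177 = 2.68 s.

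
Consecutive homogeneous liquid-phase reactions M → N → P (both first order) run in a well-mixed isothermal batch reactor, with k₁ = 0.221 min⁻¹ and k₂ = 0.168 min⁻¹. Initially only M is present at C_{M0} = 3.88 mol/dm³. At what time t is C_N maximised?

5.17 min

For first-order series the maximum of C_N occurs at t_opt = ln(k₂/k₁)/(k₂−k₁).
= ln(0.168/0.221)/(0.168−0.221) = ln(0.7602)/-0.05300 = -0.2742/-0.05300 = 5.17 min.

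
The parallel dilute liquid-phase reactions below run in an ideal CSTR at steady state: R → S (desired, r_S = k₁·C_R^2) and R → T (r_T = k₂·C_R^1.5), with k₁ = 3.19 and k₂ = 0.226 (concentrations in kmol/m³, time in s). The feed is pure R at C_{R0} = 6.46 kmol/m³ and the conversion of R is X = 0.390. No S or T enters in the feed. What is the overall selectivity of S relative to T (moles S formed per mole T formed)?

28.0

Exit C_R = C_{R0}(1−X) = 6.46×0.610 = 3.941 kmol/m³.
In a CSTR the entire volume is at exit conditions, so r_S = 3.19×3.941^2 = 49.54 and r_T = 0.226×3.941^1.5 = 1.768.
Overall selectivity = C_S/C_T = r_Sτ/(r_Tτ) = r_S/r_T = 28.0.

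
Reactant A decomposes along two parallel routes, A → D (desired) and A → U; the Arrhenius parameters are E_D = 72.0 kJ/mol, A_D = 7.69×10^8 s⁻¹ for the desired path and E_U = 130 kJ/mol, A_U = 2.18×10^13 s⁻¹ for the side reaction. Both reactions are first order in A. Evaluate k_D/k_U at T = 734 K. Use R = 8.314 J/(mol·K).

k_D/k_U = (A_D/A_U)·exp[−(E_D−E_U)/(RT)] = (A_D/A_U)·exp[(E_U−E_D)/(RT)].
(E_U−E_D)/(RT) = (130−72.0)×10³/(8.314×734) = 58000/6102 = 9.504.
k_D/k_U = (7.69×10^8/2.18×10^13)·exp(9.504) = 3.528×10^-5 × 13418 = 0.473.

0.473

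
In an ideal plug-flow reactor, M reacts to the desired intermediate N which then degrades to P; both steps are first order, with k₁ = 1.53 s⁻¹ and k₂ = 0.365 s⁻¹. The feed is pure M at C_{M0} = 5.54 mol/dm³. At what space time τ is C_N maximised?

The intermediate peaks when r₁ = r₂, i.e. k₁e^(−k₁τ) = k₂e^(−k₂τ), giving τ_opt = ln(k₂/k₁)/(k₂−k₁).
= ln(0.365/1.53)/(0.365−1.53) = ln(0.2386)/-1.165 = -1.433/-1.165 = 1.23 s.

1.23 s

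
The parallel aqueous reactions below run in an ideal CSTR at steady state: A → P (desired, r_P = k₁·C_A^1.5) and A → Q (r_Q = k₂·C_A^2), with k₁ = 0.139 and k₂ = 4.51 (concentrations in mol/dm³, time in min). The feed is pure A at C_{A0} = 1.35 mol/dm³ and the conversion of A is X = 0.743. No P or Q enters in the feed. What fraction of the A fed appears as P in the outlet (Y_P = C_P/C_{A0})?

Exit C_A = C_{A0}(1−X) = 1.35×0.257 = 0.3470 mol/dm³.
Rates in a CSTR are evaluated at the outlet concentration: r_P = 0.139×0.3470^1.5 = 0.02841, r_Q = 4.51×0.3470^2 = 0.5429.
Fraction of consumed A going to P: r_P/(r_P+r_Q) = 0.04972.
C_P = 0.04972·C_{A0}·X = 0.04972×1.35×0.743 = 0.0499 mol/dm³; Y_P = C_P/C_{A0} = 0.0369.

0.0369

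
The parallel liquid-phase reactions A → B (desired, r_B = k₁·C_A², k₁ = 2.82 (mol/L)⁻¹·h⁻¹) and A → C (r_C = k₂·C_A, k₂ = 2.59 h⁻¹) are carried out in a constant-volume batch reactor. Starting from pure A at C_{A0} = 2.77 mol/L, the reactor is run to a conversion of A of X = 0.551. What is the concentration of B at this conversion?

C_A = C_{A0}(1−X) = 1.244 mol/L.
Along a PFR/batch, dC_C/dC_A = −r_C/(r_B+r_C) = −k₂/(k₂+k₁·C_A).
Integrating from C_{A0} to C_A: C_C = (2.59/2.82)·ln[(2.59+2.82·2.77)/(2.59+2.82·1.24)] = 0.9184·ln(10.40/6.097) = 0.4905 mol/L.
Then C_B = (C_{A0}−C_A) − C_C = 1.526 − 0.4905 = 1.036 mol/L.

1.04 mol/L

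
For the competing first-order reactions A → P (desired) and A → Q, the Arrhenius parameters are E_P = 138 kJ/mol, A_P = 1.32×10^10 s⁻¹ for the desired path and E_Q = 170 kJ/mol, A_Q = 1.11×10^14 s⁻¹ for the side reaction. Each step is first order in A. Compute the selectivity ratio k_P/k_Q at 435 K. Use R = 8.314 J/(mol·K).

k_P/k_Q = (A_P/A_Q)·exp[−(E_P−E_Q)/(RT)] = (A_P/A_Q)·exp[(E_Q−E_P)/(RT)].
(E_Q−E_P)/(RT) = (170−138)×10³/(8.314×435) = 32000/3617 = 8.848.
k_P/k_Q = (1.32×10^10/1.11×10^14)·exp(8.848) = 1.189×10^-4 × 6961 = 0.828.
Since E_P < E_Q, lowering the temperature improves selectivity toward P.

0.828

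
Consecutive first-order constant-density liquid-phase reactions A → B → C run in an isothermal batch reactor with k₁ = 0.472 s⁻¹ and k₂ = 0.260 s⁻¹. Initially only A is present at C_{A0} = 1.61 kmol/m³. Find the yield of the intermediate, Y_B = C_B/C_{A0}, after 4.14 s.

Solving the coupled first-order balances gives C_B(t) = [k₁/(k₂−k₁)]·C_{A0}·(e^(−k₁t) − e^(−k₂t)).
e^(−k₁t) = e^(−0.472×4.14) = e^(−1.954) = 0.1417; e^(−k₂t) = e^(−1.076) = 0.3408.
C_B = 0.472×1.61/(0.260−0.472) × (0.1417−0.3408) = (-3.585)×(-0.1991) = 0.7138 kmol/m³.
Y_B = C_B/C_{A0} = 0.7138/1.61 = 0.443.

0.443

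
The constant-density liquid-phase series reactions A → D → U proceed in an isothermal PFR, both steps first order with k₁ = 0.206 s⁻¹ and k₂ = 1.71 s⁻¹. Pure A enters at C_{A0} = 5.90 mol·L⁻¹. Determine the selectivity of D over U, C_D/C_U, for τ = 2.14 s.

The intermediate concentration in a first-order A→B→C sequence is C_D = k₁C_{A0}(e^(−k₁τ) − e^(−k₂τ))/(k₂−k₁).
e^(−k₁τ) = e^(−0.206×2.14) = e^(−0.4408) = 0.6435; e^(−k₂τ) = e^(−3.659) = 0.02575.
C_D = 0.206×5.90/(1.71−0.206) × (0.6435−0.02575) = 0.8081×0.6177 = 0.4992 mol·L⁻¹.
C_A = C_{A0}e^(−k₁τ) = 3.797 mol·L⁻¹, so C_U = C_{A0}−C_A−C_D = 1.604 mol·L⁻¹; C_D/C_U = 0.311.

0.311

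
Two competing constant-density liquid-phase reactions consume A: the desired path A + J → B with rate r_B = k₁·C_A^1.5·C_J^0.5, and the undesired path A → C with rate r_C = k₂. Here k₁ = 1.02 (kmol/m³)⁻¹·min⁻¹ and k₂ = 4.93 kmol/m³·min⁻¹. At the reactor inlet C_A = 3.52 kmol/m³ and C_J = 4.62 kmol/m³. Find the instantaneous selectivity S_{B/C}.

2.94

S_{B/C} = r_B/r_C = (k₁·C_A^1.5·C_J^0.5)/(k₂) = (k₁/k₂)·C_A^1.5·C_J^0.5.
= (1.02×3.520^1.5×4.620^0.5) / (4.93) = 14.48/4.930 = 2.94.
Since the desired path is higher order in A, keeping C_A high (PFR or concentrated feed) favours B.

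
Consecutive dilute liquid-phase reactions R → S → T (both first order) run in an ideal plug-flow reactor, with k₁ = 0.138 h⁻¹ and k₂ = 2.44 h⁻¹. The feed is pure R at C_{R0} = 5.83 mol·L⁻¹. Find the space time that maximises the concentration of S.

1.25 h

For first-order series the maximum of C_S occurs at τ_opt = ln(k₂/k₁)/(k₂−k₁).
= ln(2.44/0.138)/(2.44−0.138) = ln(17.68)/2.302 = 2.872/2.302 = 1.25 h.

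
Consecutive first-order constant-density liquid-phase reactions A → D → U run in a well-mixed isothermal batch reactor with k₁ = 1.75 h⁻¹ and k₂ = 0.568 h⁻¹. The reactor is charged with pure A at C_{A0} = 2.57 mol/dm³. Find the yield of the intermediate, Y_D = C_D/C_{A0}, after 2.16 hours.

Solving the coupled first-order balances gives C_D(t) = [k₁/(k₂−k₁)]·C_{A0}·(e^(−k₁t) − e^(−k₂t)).
e^(−k₁t) = e^(−1.75×2.16) = e^(−3.780) = 0.02282; e^(−k₂t) = e^(−1.227) = 0.2932.
C_D = 1.75×2.57/(0.568−1.75) × (0.02282−0.2932) = (-3.805)×(-0.2704) = 1.029 mol/dm³.
Y_D = C_D/C_{A0} = 1.029/2.57 = 0.400.

0.400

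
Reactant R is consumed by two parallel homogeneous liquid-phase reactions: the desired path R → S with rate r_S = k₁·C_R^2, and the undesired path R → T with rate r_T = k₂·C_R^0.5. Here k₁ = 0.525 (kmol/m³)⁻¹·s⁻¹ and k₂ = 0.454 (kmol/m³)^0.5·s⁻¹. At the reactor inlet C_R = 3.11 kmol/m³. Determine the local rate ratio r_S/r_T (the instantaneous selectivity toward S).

6.34

S_{S/T} = r_S/r_T = (k₁·C_R^2)/(k₂·C_R^0.5) = (k₁/k₂)·C_R^1.5.
= (0.525×3.110^2) / (0.454×3.110^0.5) = 5.078/0.8006 = 6.34.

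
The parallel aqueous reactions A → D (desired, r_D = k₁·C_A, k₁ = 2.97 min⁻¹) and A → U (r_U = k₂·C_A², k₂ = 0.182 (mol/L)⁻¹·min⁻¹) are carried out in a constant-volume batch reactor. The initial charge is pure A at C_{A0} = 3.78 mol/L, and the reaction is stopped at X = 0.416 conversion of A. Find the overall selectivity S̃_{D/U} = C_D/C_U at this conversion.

5.47

C_A = C_{A0}(1−X) = 2.208 mol/L.
Along a PFR/batch, dC_D/dC_A = −r_D/(r_D+r_U) = −k₁/(k₁+k₂·C_A).
Integrating from C_{A0} to C_A: C_D = (2.97/0.182)·ln[(2.97+0.182·3.78)/(2.97+0.182·2.21)] = 16.32·ln(3.658/3.372) = 1.329 mol/L.
C_U = (C_{A0}−C_A)−C_D = 0.2430 mol/L; S̃_{D/U} = 1.329/0.2430 = 5.47.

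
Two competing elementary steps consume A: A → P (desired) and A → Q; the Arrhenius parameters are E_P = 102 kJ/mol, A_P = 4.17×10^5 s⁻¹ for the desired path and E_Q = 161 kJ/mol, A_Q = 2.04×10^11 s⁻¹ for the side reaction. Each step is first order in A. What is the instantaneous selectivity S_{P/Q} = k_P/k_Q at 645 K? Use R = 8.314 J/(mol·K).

0.123

k_P/k_Q = (A_P/A_Q)·exp[−(E_P−E_Q)/(RT)] = (A_P/A_Q)·exp[(E_Q−E_P)/(RT)].
(E_Q−E_P)/(RT) = (161−102)×10³/(8.314×645) = 59000/5363 = 11.00.
k_P/k_Q = (4.17×10^5/2.04×10^11)·exp(11.00) = 2.044×10^-6 × 60010 = 0.123.
Since E_P < E_Q, lowering the temperature improves selectivity toward P.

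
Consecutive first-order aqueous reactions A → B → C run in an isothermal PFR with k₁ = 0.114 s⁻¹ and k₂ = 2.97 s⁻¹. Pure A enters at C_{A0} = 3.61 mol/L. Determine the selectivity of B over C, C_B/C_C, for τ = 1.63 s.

Solving the coupled first-order balances gives C_B(τ) = [k₁/(k₂−k₁)]·C_{A0}·(e^(−k₁τ) − e^(−k₂τ)).
e^(−k₁τ) = e^(−0.114×1.63) = e^(−0.1858) = 0.8304; e^(−k₂τ) = e^(−4.841) = 0.007898.
C_B = 0.114×3.61/(2.97−0.114) × (0.8304−0.007898) = 0.1441×0.8225 = 0.1185 mol/L.
C_A = C_{A0}e^(−k₁τ) = 2.998 mol/L, so C_C = C_{A0}−C_A−C_B = 0.4936 mol/L; C_B/C_C = 0.240.

0.240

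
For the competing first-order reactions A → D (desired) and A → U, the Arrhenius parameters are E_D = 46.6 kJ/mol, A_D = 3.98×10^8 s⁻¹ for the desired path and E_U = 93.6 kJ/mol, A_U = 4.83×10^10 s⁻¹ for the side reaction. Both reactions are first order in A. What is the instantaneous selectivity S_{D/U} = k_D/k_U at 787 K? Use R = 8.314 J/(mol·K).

10.9

With equal orders, S_{D/U} = k_D/k_U = (A_D/A_U)·exp[(E_U−E_D)/(RT)].
(E_U−E_D)/(RT) = (93.6−46.6)×10³/(8.314×787) = 47000/6543 = 7.183.
k_D/k_U = (3.98×10^8/4.83×10^10)·exp(7.183) = 0.008240 × 1317 = 10.9.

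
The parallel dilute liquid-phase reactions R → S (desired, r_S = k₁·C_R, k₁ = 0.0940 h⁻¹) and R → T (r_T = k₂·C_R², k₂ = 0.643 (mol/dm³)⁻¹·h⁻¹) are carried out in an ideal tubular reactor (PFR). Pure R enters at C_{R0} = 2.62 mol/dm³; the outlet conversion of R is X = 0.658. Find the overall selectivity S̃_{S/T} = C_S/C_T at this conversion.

0.0902

C_R = C_{R0}(1−X) = 0.8960 mol/dm³.
Along a PFR/batch, dC_S/dC_R = −r_S/(r_S+r_T) = −k₁/(k₁+k₂·C_R).
Integrating from C_{R0} to C_R: C_S = (0.0940/0.643)·ln[(0.0940+0.643·2.62)/(0.0940+0.643·0.896)] = 0.1462·ln(1.779/0.6702) = 0.1427 mol/dm³.
C_T = (C_{R0}−C_R)−C_S = 1.581 mol/dm³; S̃_{S/T} = 0.1427/1.581 = 0.0902.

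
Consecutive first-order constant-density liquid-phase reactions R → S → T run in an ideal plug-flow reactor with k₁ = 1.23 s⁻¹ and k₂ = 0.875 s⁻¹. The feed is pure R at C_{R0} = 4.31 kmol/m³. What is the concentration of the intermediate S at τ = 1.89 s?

1.40 kmol/m³

Solving the coupled first-order balances gives C_S(τ) = [k₁/(k₂−k₁)]·C_{R0}·(e^(−k₁τ) − e^(−k₂τ)).
e^(−k₁τ) = e^(−1.23×1.89) = e^(−2.325) = 0.09781; e^(−k₂τ) = e^(−1.654) = 0.1913.
C_S = 1.23×4.31/(0.875−1.23) × (0.09781−0.1913) = (-14.93)×(-0.09352) = 1.397 kmol/m³.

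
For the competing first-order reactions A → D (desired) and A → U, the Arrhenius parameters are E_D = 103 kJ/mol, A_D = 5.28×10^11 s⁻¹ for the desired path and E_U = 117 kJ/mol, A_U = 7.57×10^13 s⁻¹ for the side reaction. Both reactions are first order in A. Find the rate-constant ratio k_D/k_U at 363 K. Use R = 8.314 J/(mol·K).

0.721

k_D/k_U = (A_D/A_U)·exp[−(E_D−E_U)/(RT)] = (A_D/A_U)·exp[(E_U−E_D)/(RT)].
(E_U−E_D)/(RT) = (117−103)×10³/(8.314×363) = 14000/3018 = 4.639.
k_D/k_U = (5.28×10^11/7.57×10^13)·exp(4.639) = 0.006975 × 103.4 = 0.721.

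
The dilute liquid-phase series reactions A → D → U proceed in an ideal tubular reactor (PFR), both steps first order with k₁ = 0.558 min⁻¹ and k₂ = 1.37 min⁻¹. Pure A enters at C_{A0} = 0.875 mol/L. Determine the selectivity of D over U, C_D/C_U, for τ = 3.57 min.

Solving the coupled first-order balances gives C_D(τ) = [k₁/(k₂−k₁)]·C_{A0}·(e^(−k₁τ) − e^(−k₂τ)).
e^(−k₁τ) = e^(−0.558×3.57) = e^(−1.992) = 0.1364; e^(−k₂τ) = e^(−4.891) = 0.007515.
C_D = 0.558×0.875/(1.37−0.558) × (0.1364−0.007515) = 0.6013×0.1289 = 0.07751 mol/L.
C_A = C_{A0}e^(−k₁τ) = 0.1194 mol/L, so C_U = C_{A0}−C_A−C_D = 0.6781 mol/L; C_D/C_U = 0.114.

0.114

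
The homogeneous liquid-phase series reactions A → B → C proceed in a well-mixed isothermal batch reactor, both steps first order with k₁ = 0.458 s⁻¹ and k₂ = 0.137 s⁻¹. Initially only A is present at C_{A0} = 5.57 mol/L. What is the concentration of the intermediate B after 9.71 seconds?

2.01 mol/L

For first-order series with pure A initially, C_B(t) = k₁C_{A0}/(k₂−k₁)·(e^(−k₁t) − e^(−k₂t)).
e^(−k₁t) = e^(−0.458×9.71) = e^(−4.447) = 0.01171; e^(−k₂t) = e^(−1.330) = 0.2644.
C_B = 0.458×5.57/(0.137−0.458) × (0.01171−0.2644) = (-7.947)×(-0.2527) = 2.008 mol/L.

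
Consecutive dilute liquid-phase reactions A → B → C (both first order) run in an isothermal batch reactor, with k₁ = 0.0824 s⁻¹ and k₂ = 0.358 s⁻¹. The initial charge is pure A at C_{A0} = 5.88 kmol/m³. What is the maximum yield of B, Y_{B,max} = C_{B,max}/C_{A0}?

At the optimum, C_{B,max}/C_{A0} = (k₁/k₂)^[k₂/(k₂−k₁)].
= (0.0824/0.358)^(0.358/(0.358−0.0824)) = (0.2302)^(1.299) = 0.1484.

0.148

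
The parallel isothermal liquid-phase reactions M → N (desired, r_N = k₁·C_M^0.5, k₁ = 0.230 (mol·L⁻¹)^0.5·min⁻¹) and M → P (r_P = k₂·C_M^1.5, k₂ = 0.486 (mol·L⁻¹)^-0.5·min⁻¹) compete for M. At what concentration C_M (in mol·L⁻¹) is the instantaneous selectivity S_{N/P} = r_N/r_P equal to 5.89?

0.0803 mol·L⁻¹

S_{N/P} = (k₁/k₂)·C_M⁻¹ ⇒ C_M = (S·k₂/k₁)^(-1).
= (5.89×0.486/0.230)^(-1) = (12.45)^(-1) = 0.0803 mol·L⁻¹.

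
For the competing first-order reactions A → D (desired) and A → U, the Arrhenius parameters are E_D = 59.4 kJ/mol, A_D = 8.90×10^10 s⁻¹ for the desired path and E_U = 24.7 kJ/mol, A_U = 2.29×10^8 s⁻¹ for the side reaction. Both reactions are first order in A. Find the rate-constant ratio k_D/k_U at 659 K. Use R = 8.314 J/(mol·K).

k_D/k_U = (A_D/A_U)·exp[−(E_D−E_U)/(RT)] = (A_D/A_U)·exp[(E_U−E_D)/(RT)].
(E_U−E_D)/(RT) = (24.7−59.4)×10³/(8.314×659) = -34700/5479 = -6.333.
k_D/k_U = (8.90×10^10/2.29×10^8)·exp(-6.333) = 388.6 × 0.001776 = 0.690.
Since E_D > E_U, raising the temperature improves selectivity toward D.

0.690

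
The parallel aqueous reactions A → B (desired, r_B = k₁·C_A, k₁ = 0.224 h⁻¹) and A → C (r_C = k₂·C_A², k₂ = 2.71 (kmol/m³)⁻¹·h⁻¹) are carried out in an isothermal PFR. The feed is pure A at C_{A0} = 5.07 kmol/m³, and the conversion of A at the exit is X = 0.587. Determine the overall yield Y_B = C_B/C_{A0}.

0.0140

C_A = C_{A0}(1−X) = 2.094 kmol/m³.
Along a PFR/batch, dC_B/dC_A = −r_B/(r_B+r_C) = −k₁/(k₁+k₂·C_A).
Integrating from C_{A0} to C_A: C_B = (0.224/2.71)·ln[(0.224+2.71·5.07)/(0.224+2.71·2.09)] = 0.08266·ln(13.96/5.898) = 0.07123 kmol/m³.
Y_B = C_B/C_{A0} = 0.07123/5.07 = 0.0140.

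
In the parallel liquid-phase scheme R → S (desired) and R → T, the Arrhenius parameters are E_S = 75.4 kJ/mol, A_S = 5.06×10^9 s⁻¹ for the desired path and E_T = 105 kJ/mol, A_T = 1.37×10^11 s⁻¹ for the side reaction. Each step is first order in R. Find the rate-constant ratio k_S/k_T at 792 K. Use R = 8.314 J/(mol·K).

3.31

Since both paths have the same order in R, the concentration cancels and S_{S/T} = k_S/k_T = (A_S/A_T)·exp[(E_T−E_S)/(RT)].
(E_T−E_S)/(RT) = (105−75.4)×10³/(8.314×792) = 29600/6585 = 4.495.
k_S/k_T = (5.06×10^9/1.37×10^11)·exp(4.495) = 0.03693 × 89.59 = 3.31.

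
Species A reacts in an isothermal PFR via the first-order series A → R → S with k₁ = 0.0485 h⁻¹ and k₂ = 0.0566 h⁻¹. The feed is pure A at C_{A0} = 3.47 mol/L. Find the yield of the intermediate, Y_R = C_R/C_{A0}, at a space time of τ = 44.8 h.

For first-order series with pure A initially, C_R(τ) = k₁C_{A0}/(k₂−k₁)·(e^(−k₁τ) − e^(−k₂τ)).
e^(−k₁τ) = e^(−0.0485×44.8) = e^(−2.173) = 0.1139; e^(−k₂τ) = e^(−2.536) = 0.07921.
C_R = 0.0485×3.47/(0.0566−0.0485) × (0.1139−0.07921) = 20.78×0.03465 = 0.7199 mol/L.
Y_R = C_R/C_{A0} = 0.7199/3.47 = 0.207.

0.207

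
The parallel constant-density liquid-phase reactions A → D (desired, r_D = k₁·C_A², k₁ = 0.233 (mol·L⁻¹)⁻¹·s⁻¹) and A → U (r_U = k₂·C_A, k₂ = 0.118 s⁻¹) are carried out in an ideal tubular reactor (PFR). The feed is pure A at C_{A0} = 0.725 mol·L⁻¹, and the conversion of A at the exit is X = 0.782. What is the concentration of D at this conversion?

0.255 mol·L⁻¹

C_A = C_{A0}(1−X) = 0.1580 mol·L⁻¹.
Along a PFR/batch, dC_U/dC_A = −r_U/(r_D+r_U) = −k₂/(k₂+k₁·C_A).
Integrating from C_{A0} to C_A: C_U = (0.118/0.233)·ln[(0.118+0.233·0.725)/(0.118+0.233·0.158)] = 0.5064·ln(0.2869/0.1548) = 0.3124 mol·L⁻¹.
Then C_D = (C_{A0}−C_A) − C_U = 0.5670 − 0.3124 = 0.2545 mol·L⁻¹.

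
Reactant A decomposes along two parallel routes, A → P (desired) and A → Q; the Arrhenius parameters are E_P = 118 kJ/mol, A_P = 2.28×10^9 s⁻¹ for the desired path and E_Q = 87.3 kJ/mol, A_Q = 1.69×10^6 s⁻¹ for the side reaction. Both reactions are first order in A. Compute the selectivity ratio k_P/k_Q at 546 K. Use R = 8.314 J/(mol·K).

1.56

k_P/k_Q = (A_P/A_Q)·exp[−(E_P−E_Q)/(RT)] = (A_P/A_Q)·exp[(E_Q−E_P)/(RT)].
(E_Q−E_P)/(RT) = (87.3−118)×10³/(8.314×546) = -30700/4539 = -6.763.
k_P/k_Q = (2.28×10^9/1.69×10^6)·exp(-6.763) = 1349 × 0.001156 = 1.56.
Since E_P > E_Q, raising the temperature improves selectivity toward P.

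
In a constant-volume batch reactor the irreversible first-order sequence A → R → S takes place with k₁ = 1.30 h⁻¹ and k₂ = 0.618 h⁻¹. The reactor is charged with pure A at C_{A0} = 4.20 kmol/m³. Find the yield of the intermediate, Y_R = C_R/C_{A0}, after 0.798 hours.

0.489

For first-order series with pure A initially, C_R(t) = k₁C_{A0}/(k₂−k₁)·(e^(−k₁t) − e^(−k₂t)).
e^(−k₁t) = e^(−1.30×0.798) = e^(−1.037) = 0.3544; e^(−k₂t) = e^(−0.4932) = 0.6107.
C_R = 1.30×4.20/(0.618−1.30) × (0.3544−0.6107) = (-8.006)×(-0.2563) = 2.052 kmol/m³.
Y_R = C_R/C_{A0} = 2.052/4.20 = 0.489.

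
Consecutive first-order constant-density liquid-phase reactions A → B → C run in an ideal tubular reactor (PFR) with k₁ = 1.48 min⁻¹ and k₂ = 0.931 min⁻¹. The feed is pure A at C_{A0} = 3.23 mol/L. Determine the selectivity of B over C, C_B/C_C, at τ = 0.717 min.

2.21

For first-order series with pure A initially, C_B(τ) = k₁C_{A0}/(k₂−k₁)·(e^(−k₁τ) − e^(−k₂τ)).
e^(−k₁τ) = e^(−1.48×0.717) = e^(−1.061) = 0.3461; e^(−k₂τ) = e^(−0.6675) = 0.5130.
C_B = 1.48×3.23/(0.931−1.48) × (0.3461−0.5130) = (-8.707)×(-0.1669) = 1.453 mol/L.
C_A = C_{A0}e^(−k₁τ) = 1.118 mol/L, so C_C = C_{A0}−C_A−C_B = 0.6588 mol/L; C_B/C_C = 2.21.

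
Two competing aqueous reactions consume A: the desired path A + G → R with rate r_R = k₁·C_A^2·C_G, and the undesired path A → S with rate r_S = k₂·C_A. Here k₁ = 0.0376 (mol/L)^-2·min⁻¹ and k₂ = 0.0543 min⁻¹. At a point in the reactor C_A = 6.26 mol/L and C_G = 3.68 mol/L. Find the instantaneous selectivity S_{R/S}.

16.0

S_{R/S} = r_R/r_S = (k₁·C_A^2·C_G)/(k₂·C_A) = (k₁/k₂)·C_A·C_G.
= (0.0376×6.260^2×3.680) / (0.0543×6.260) = 5.422/0.3399 = 16.0.
Since the desired path is higher order in A, keeping C_A high (PFR or concentrated feed) favours R.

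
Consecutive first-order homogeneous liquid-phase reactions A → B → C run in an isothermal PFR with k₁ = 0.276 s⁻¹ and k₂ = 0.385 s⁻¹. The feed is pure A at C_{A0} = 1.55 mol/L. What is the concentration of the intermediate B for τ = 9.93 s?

0.167 mol/L

For first-order series with pure A initially, C_B(τ) = k₁C_{A0}/(k₂−k₁)·(e^(−k₁τ) − e^(−k₂τ)).
e^(−k₁τ) = e^(−0.276×9.93) = e^(−2.741) = 0.06453; e^(−k₂τ) = e^(−3.823) = 0.02186.
C_B = 0.276×1.55/(0.385−0.276) × (0.06453−0.02186) = 3.925×0.04267 = 0.1675 mol/L.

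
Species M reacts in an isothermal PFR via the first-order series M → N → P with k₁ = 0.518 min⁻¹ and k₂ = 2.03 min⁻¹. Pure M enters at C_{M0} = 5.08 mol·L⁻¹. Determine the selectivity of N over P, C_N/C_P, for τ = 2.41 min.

0.155

The intermediate concentration in a first-order A→B→C sequence is C_N = k₁C_{M0}(e^(−k₁τ) − e^(−k₂τ))/(k₂−k₁).
e^(−k₁τ) = e^(−0.518×2.41) = e^(−1.248) = 0.2870; e^(−k₂τ) = e^(−4.892) = 0.007504.
C_N = 0.518×5.08/(2.03−0.518) × (0.2870−0.007504) = 1.740×0.2795 = 0.4864 mol·L⁻¹.
C_M = C_{M0}e^(−k₁τ) = 1.458 mol·L⁻¹, so C_P = C_{M0}−C_M−C_N = 3.136 mol·L⁻¹; C_N/C_P = 0.155.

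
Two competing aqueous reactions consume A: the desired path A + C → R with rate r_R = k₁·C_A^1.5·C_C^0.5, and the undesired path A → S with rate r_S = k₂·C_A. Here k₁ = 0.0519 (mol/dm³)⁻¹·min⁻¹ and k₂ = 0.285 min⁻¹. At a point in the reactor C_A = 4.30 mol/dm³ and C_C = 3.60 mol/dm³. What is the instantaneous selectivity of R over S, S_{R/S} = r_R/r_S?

0.716

S_{R/S} = r_R/r_S = (k₁·C_A^1.5·C_C^0.5)/(k₂·C_A) = (k₁/k₂)·C_A^0.5·C_C^0.5.
= (0.0519×4.300^1.5×3.600^0.5) / (0.285×4.300) = 0.8781/1.225 = 0.716.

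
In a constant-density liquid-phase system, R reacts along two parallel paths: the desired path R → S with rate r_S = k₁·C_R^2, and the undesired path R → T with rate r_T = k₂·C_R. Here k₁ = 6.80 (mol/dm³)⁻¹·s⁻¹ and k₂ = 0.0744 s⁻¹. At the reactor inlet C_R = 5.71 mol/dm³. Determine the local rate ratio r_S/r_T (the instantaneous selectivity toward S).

522

S_{S/T} = r_S/r_T = (k₁·C_R^2)/(k₂·C_R) = (k₁/k₂)·C_R.
= (6.80×5.710^2) / (0.0744×5.710) = 221.7/0.4248 = 522.
Since the desired path is higher order in R, keeping C_R high (PFR or concentrated feed) favours S.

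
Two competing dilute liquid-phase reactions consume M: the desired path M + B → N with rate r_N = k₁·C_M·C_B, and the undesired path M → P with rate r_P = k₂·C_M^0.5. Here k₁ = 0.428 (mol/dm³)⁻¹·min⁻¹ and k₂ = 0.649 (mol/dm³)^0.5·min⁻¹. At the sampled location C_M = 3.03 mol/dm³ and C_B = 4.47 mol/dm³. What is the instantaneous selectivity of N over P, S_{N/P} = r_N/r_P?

5.13

S_{N/P} = r_N/r_P = (k₁·C_M·C_B)/(k₂·C_M^0.5) = (k₁/k₂)·C_M^0.5·C_B.
= (0.428×3.030×4.470) / (0.649×3.030^0.5) = 5.797/1.130 = 5.13.
Since the desired path is higher order in M, keeping C_M high (PFR or concentrated feed) favours N.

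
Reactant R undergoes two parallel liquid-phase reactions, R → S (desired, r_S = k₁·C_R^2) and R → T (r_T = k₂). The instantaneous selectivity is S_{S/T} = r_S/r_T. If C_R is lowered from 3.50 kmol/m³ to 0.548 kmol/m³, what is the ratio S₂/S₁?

0.0245

S_{S/T} = (k₁/k₂)·C_R^2, so S₂/S₁ = (C_{R,2}/C_{R,1})^2.
= (0.548/3.50)^2 = (0.1566)^2 = 0.0245.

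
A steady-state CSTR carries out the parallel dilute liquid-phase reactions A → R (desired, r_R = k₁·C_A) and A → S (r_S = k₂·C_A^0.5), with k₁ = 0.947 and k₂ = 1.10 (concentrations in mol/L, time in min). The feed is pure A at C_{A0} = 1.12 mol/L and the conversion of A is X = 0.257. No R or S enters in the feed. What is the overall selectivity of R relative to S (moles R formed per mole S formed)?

0.785

Exit C_A = C_{A0}(1−X) = 1.12×0.743 = 0.8322 mol/L.
In a CSTR the entire volume is at exit conditions, so r_R = 0.947×0.8322 = 0.7881 and r_S = 1.10×0.8322^0.5 = 1.003.
Overall selectivity = C_R/C_S = r_Rτ/(r_Sτ) = r_R/r_S = 0.785.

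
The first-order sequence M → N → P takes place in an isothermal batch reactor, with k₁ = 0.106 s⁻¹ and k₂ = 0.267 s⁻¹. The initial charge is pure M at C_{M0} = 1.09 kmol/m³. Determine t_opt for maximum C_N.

5.74 s

Setting dC_N/dt = 0 gives t_opt = ln(k₂/k₁)/(k₂−k₁).
= ln(0.267/0.106)/(0.267−0.106) = ln(2.519)/0.1610 = 0.9238/0.1610 = 5.74 s.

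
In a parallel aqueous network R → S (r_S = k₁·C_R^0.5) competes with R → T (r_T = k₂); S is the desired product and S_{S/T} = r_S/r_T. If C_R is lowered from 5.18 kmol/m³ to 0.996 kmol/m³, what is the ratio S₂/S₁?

S_{S/T} = (k₁/k₂)·C_R^0.5, so S₂/S₁ = (C_{R,2}/C_{R,1})^0.5.
= (0.996/5.18)^0.5 = (0.1923)^0.5 = 0.438.

0.438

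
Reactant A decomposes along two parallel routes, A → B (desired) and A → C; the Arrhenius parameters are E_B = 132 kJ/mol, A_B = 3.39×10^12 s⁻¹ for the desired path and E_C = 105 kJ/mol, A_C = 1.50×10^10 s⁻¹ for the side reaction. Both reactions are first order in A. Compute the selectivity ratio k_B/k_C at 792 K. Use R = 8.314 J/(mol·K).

3.74

Since both paths have the same order in A, the concentration cancels and S_{B/C} = k_B/k_C = (A_B/A_C)·exp[(E_C−E_B)/(RT)].
(E_C−E_B)/(RT) = (105−132)×10³/(8.314×792) = -27000/6585 = -4.100.
k_B/k_C = (3.39×10^12/1.50×10^10)·exp(-4.100) = 226.0 × 0.01657 = 3.74.
Since E_B > E_C, raising the temperature improves selectivity toward B.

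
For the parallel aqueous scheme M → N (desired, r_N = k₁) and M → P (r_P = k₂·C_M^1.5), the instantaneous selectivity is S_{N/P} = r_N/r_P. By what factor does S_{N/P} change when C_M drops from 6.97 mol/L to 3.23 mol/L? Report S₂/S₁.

3.17

S_{N/P} = (k₁/k₂)·C_M^-1.5, so S₂/S₁ = (C_{M,2}/C_{M,1})^-1.5.
= (3.23/6.97)^(-1.5) = (0.4634)^(-1.5) = 3.17.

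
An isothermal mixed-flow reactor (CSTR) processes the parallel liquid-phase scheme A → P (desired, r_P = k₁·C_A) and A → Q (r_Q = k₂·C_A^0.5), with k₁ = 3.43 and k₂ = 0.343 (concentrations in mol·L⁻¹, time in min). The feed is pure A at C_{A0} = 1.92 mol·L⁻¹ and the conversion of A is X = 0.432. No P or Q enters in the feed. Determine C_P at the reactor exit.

Exit C_A = C_{A0}(1−X) = 1.92×0.568 = 1.091 mol·L⁻¹.
Rates in a CSTR are evaluated at the outlet concentration: r_P = 3.43×1.091 = 3.741, r_Q = 0.343×1.091^0.5 = 0.3582.
Fraction of consumed A going to P: r_P/(r_P+r_Q) = 0.9126.
C_P = 0.9126·C_{A0}·X = 0.9126×1.92×0.432 = 0.757 mol·L⁻¹.

0.757 mol·L⁻¹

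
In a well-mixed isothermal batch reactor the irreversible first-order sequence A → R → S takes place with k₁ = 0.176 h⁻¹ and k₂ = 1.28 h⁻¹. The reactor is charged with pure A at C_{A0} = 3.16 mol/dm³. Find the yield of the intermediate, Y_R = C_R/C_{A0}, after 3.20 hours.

0.0881

The intermediate concentration in a first-order A→B→C sequence is C_R = k₁C_{A0}(e^(−k₁t) − e^(−k₂t))/(k₂−k₁).
e^(−k₁t) = e^(−0.176×3.20) = e^(−0.5632) = 0.5694; e^(−k₂t) = e^(−4.096) = 0.01664.
C_R = 0.176×3.16/(1.28−0.176) × (0.5694−0.01664) = 0.5038×0.5527 = 0.2785 mol/dm³.
Y_R = C_R/C_{A0} = 0.2785/3.16 = 0.0881.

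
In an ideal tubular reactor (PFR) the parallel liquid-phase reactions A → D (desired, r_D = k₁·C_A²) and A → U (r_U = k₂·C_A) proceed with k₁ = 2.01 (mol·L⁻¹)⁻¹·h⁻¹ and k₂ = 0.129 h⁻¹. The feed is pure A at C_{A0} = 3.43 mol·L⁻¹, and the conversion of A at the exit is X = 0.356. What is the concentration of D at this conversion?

C_A = C_{A0}(1−X) = 2.209 mol·L⁻¹.
Along a PFR/batch, dC_U/dC_A = −r_U/(r_D+r_U) = −k₂/(k₂+k₁·C_A).
Integrating from C_{A0} to C_A: C_U = (0.129/2.01)·ln[(0.129+2.01·3.43)/(0.129+2.01·2.21)] = 0.06418·ln(7.023/4.569) = 0.02759 mol·L⁻¹.
Then C_D = (C_{A0}−C_A) − C_U = 1.221 − 0.02759 = 1.193 mol·L⁻¹.

1.19 mol·L⁻¹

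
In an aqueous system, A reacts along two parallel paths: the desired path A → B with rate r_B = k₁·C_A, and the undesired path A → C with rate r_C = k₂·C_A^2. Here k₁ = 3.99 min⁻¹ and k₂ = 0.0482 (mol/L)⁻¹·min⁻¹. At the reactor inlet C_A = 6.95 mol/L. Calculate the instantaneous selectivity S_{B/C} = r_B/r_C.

S_{B/C} = r_B/r_C = (k₁·C_A)/(k₂·C_A^2) = (k₁/k₂)·C_A⁻¹.
= (3.99×6.950) / (0.0482×6.950^2) = 27.73/2.328 = 11.9.
The undesired path is higher order in A, so low C_A (CSTR or dilute feed) favours B.

11.9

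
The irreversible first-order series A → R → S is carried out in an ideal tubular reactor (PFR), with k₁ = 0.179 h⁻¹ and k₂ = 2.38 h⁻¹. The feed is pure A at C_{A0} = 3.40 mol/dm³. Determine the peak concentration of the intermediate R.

Evaluating C_R at τ_opt = ln(k₂/k₁)/(k₂−k₁) gives C_{R,max}/C_{A0} = (k₁/k₂)^[k₂/(k₂−k₁)].
= (0.179/2.38)^(2.38/(2.38−0.179)) = (0.07521)^(1.081) = 0.06094.
C_{R,max} = 0.06094×3.40 = 0.207 mol/dm³.

0.207 mol/dm³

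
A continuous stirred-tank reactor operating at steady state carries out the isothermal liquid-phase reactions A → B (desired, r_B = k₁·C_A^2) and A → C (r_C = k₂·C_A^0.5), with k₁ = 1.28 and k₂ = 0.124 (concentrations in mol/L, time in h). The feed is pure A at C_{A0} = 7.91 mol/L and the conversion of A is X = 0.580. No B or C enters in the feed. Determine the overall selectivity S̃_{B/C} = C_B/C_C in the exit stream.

62.5

Exit C_A = C_{A0}(1−X) = 7.91×0.420 = 3.322 mol/L.
In a CSTR the entire volume is at exit conditions, so r_B = 1.28×3.322^2 = 14.13 and r_C = 0.124×3.322^0.5 = 0.2260.
Overall selectivity = C_B/C_C = r_Bτ/(r_Cτ) = r_B/r_C = 62.5.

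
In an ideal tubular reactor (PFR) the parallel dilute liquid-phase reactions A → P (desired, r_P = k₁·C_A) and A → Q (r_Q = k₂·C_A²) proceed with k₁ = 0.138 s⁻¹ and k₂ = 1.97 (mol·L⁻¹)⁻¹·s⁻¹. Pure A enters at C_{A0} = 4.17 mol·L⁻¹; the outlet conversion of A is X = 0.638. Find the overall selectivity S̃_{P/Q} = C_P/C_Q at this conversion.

C_A = C_{A0}(1−X) = 1.510 mol·L⁻¹.
Along a PFR/batch, dC_P/dC_A = −r_P/(r_P+r_Q) = −k₁/(k₁+k₂·C_A).
Integrating from C_{A0} to C_A: C_P = (0.138/1.97)·ln[(0.138+1.97·4.17)/(0.138+1.97·1.51)] = 0.07005·ln(8.353/3.112) = 0.06917 mol·L⁻¹.
C_Q = (C_{A0}−C_A)−C_P = 2.591 mol·L⁻¹; S̃_{P/Q} = 0.06917/2.591 = 0.0267.

0.0267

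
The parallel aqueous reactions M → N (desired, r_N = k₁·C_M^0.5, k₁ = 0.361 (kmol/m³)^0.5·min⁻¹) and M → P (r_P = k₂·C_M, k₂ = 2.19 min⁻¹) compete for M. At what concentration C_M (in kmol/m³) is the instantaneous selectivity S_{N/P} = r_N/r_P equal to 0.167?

0.974 kmol/m³

S_{N/P} = (k₁/k₂)·C_M^-0.5 ⇒ C_M = (S·k₂/k₁)^(-2).
= (0.167×2.19/0.361)^(-2) = (1.013)^(-2) = 0.974 kmol/m³.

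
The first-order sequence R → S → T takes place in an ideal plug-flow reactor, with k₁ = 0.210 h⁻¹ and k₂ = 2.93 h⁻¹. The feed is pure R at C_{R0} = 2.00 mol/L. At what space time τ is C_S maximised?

For first-order series the maximum of C_S occurs at τ_opt = ln(k₂/k₁)/(k₂−k₁).
= ln(2.93/0.210)/(2.93−0.210) = ln(13.95)/2.720 = 2.636/2.720 = 0.969 h.

0.969 h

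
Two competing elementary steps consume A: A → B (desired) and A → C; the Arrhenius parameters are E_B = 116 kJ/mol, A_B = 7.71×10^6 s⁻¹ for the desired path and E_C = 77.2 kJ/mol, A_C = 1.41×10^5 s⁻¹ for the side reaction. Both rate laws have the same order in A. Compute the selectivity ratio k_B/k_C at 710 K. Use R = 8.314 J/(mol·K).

Since both paths have the same order in A, the concentration cancels and S_{B/C} = k_B/k_C = (A_B/A_C)·exp[(E_C−E_B)/(RT)].
(E_C−E_B)/(RT) = (77.2−116)×10³/(8.314×710) = -38800/5903 = -6.573.
k_B/k_C = (7.71×10^6/1.41×10^5)·exp(-6.573) = 54.68 × 0.001398 = 0.0764.

0.0764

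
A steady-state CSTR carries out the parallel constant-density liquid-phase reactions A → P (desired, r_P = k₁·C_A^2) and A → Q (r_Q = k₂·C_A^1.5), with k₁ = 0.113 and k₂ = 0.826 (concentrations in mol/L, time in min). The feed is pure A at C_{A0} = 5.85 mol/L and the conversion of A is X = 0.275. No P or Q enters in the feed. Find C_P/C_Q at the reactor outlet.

Exit C_A = C_{A0}(1−X) = 5.85×0.725 = 4.241 mol/L.
Rates in a CSTR are evaluated at the outlet concentration: r_P = 0.113×4.241^2 = 2.033, r_Q = 0.826×4.241^1.5 = 7.215.
Overall selectivity = C_P/C_Q = r_Pτ/(r_Qτ) = r_P/r_Q = 0.282.

0.282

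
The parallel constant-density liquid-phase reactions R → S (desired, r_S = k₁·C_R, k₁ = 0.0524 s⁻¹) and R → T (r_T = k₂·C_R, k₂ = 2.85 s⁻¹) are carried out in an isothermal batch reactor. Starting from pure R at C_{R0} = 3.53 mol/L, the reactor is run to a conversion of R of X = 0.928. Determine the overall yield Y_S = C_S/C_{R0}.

0.0168

C_R = C_{R0}(1−X) = 0.2542 mol/L.
Both paths are first order in R, so the instantaneous fraction to S is constant: dC_S/d(−C_R) = k₁/(k₁+k₂) = 0.01805.
C_S = 0.01805·(C_{R0}−C_R) = 0.01805×3.276 = 0.0591 mol/L.
Y_S = C_S/C_{R0} = 0.05914/3.53 = 0.0168.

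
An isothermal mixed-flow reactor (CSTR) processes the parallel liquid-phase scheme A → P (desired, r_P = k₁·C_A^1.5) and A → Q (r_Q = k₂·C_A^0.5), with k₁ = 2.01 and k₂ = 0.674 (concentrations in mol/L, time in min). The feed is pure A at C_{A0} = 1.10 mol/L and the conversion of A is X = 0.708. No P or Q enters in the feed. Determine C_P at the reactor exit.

0.381 mol/L

Exit C_A = C_{A0}(1−X) = 1.10×0.292 = 0.3212 mol/L.
In a CSTR the entire volume is at exit conditions, so r_P = 2.01×0.3212^1.5 = 0.3659 and r_Q = 0.674×0.3212^0.5 = 0.3820.
Fraction of consumed A going to P: r_P/(r_P+r_Q) = 0.4892.
C_P = 0.4892·C_{A0}·X = 0.4892×1.10×0.708 = 0.381 mol/L.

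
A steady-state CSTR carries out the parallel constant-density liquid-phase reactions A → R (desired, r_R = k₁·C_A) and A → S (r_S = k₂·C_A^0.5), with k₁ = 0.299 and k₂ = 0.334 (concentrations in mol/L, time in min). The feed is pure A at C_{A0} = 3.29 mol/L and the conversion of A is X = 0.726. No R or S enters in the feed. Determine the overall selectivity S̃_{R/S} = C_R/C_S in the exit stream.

Exit C_A = C_{A0}(1−X) = 3.29×0.274 = 0.9015 mol/L.
Rates in a CSTR are evaluated at the outlet concentration: r_R = 0.299×0.9015 = 0.2695, r_S = 0.334×0.9015^0.5 = 0.3171.
Overall selectivity = C_R/C_S = r_Rτ/(r_Sτ) = r_R/r_S = 0.850.

0.850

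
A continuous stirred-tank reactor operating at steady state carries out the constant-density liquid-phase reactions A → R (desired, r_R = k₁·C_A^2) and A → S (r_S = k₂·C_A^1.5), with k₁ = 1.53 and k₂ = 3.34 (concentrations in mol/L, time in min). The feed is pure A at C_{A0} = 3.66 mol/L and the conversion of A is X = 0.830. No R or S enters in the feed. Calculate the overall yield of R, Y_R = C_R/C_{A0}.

0.220

Exit C_A = C_{A0}(1−X) = 3.66×0.170 = 0.6222 mol/L.
A CSTR operates uniformly at the exit composition, giving r_R = 0.5923 and r_S = 1.639 (each k·C_A^n at C_A = 0.6222).
Fraction of consumed A going to R: r_R/(r_R+r_S) = 0.2654.
C_R = 0.2654·C_{A0}·X = 0.2654×3.66×0.830 = 0.806 mol/L; Y_R = C_R/C_{A0} = 0.220.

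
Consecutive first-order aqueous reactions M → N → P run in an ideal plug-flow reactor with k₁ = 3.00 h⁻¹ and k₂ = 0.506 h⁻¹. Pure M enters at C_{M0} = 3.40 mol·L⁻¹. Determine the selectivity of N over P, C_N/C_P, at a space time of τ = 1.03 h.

For first-order series with pure M initially, C_N(τ) = k₁C_{M0}/(k₂−k₁)·(e^(−k₁τ) − e^(−k₂τ)).
e^(−k₁τ) = e^(−3.00×1.03) = e^(−3.090) = 0.04550; e^(−k₂τ) = e^(−0.5212) = 0.5938.
C_N = 3.00×3.40/(0.506−3.00) × (0.04550−0.5938) = (-4.090)×(-0.5483) = 2.243 mol·L⁻¹.
C_M = C_{M0}e^(−k₁τ) = 0.1547 mol·L⁻¹, so C_P = C_{M0}−C_M−C_N = 1.003 mol·L⁻¹; C_N/C_P = 2.24.

2.24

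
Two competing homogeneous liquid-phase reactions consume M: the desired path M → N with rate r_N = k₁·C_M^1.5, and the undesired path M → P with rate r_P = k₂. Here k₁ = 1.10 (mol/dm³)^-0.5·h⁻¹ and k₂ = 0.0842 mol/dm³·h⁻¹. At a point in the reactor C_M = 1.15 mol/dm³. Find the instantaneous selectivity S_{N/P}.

16.1

S_{N/P} = r_N/r_P = (k₁·C_M^1.5)/(k₂) = (k₁/k₂)·C_M^1.5.
= (1.10×1.150^1.5) / (0.0842) = 1.357/0.08420 = 16.1.
Since the desired path is higher order in M, keeping C_M high (PFR or concentrated feed) favours N.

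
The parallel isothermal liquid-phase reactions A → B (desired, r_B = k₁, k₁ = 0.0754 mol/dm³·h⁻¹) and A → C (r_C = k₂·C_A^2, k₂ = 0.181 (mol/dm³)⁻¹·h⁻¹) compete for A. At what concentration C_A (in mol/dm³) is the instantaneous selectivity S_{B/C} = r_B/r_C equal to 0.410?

S_{B/C} = (k₁/k₂)·C_A^-2 ⇒ C_A = (S·k₂/k₁)^(-0.5).
= (0.410×0.181/0.0754)^(-0.5) = (0.9842)^(-0.5) = 1.01 mol/dm³.

1.01 mol/dm³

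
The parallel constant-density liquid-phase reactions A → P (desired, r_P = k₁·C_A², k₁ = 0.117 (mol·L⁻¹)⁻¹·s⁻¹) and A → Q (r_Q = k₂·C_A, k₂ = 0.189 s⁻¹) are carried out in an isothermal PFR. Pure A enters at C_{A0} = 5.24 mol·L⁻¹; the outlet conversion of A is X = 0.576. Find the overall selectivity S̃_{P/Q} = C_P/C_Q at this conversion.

C_A = C_{A0}(1−X) = 2.222 mol·L⁻¹.
Along a PFR/batch, dC_Q/dC_A = −r_Q/(r_P+r_Q) = −k₂/(k₂+k₁·C_A).
Integrating from C_{A0} to C_A: C_Q = (0.189/0.117)·ln[(0.189+0.117·5.24)/(0.189+0.117·2.22)] = 1.615·ln(0.8021/0.4489) = 0.9374 mol·L⁻¹.
Then C_P = (C_{A0}−C_A) − C_Q = 3.018 − 0.9374 = 2.081 mol·L⁻¹.
S̃_{P/Q} = C_P/C_Q = 2.081/0.9374 = 2.22.

2.22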